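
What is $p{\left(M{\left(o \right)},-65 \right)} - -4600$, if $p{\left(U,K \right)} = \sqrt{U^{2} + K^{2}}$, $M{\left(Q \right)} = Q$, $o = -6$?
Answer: $4600 + \sqrt{4261} \approx 4665.3$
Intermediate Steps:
$p{\left(U,K \right)} = \sqrt{K^{2} + U^{2}}$
$p{\left(M{\left(o \right)},-65 \right)} - -4600 = \sqrt{\left(-65\right)^{2} + \left(-6\right)^{2}} - -4600 = \sqrt{4225 + 36} + 4600 = \sqrt{4261} + 4600 = 4600 + \sqrt{4261}$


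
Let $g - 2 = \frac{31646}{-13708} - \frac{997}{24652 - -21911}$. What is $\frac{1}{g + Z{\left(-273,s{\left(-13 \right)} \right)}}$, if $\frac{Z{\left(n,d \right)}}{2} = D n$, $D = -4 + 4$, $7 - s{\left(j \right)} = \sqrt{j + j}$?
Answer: $- \frac{319142802}{105314183} \approx -3.0304$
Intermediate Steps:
$s{\left(j \right)} = 7 - \sqrt{2} \sqrt{j}$ ($s{\left(j \right)} = 7 - \sqrt{j + j} = 7 - \sqrt{2 j} = 7 - \sqrt{2} \sqrt{j}$)
$D = 0$
$Z{\left(n,d \right)} = 0$ ($Z{\left(n,d \right)} = 2 \cdot 0 n = 2 \cdot 0 = 0$)
$g = - \frac{105314183}{319142802}$ ($g = 2 - \left(\frac{15823}{6854} + \frac{997}{24652 - -21911}\right) = 2 - \left(\frac{15823}{6854} + \frac{997}{24652 + 21911}\right) = 2 - \left(\frac{15823}{6854} + \frac{997}{46563}\right) = 2 - \frac{743599787}{319142802} = - \frac{105314183}{319142802} \approx -0.32999$)
$\frac{1}{g + Z{\left(-273,s{\left(-13 \right)} \right)}} = \frac{1}{- \frac{105314183}{319142802} + 0} = \frac{1}{- \frac{105314183}{319142802}} = - \frac{319142802}{105314183}$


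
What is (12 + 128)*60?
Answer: 8400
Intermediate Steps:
(12 + 128)*60 = 140*60 = 8400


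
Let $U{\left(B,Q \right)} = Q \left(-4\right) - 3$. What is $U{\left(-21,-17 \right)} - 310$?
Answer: $-245$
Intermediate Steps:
$U{\left(B,Q \right)} = -3 - 4 Q$ ($U{\left(B,Q \right)} = - 4 Q - 3 = -3 - 4 Q$)
$U{\left(-21,-17 \right)} - 310 = \left(-3 - -68\right) - 310 = \left(-3 + 68\right) - 310 = 65 - 310 = -245$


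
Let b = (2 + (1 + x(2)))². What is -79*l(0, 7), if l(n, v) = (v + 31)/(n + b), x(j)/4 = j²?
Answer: -158/19 ≈ -8.3158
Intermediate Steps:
x(j) = 4*j²
b = 361 (b = (2 + (1 + 4*2²))² = (2 + (1 + 4*4))² = (2 + (1 + 16))² = (2 + 17)² = 19² = 361)
l(n, v) = (31 + v)/(361 + n) (l(n, v) = (v + 31)/(n + 361) = (31 + v)/(361 + n))
-79*l(0, 7) = -79*(31 + 7)/(361 + 0) = -79*38/361 = -79*2/19 = -158/19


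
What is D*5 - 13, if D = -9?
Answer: -58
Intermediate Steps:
D*5 - 13 = -9*5 - 13 = -45 - 13 = -58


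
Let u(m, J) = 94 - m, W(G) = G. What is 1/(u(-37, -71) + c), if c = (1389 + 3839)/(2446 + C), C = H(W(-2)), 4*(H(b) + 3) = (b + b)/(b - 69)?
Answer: 86727/11546831 ≈ 0.0075109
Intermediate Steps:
H(b) = -3 + b/(2*(-69 + b)) (H(b) = -3 + ((b + b)/(b - 69))/4 = -3 + ((2*b)/(-69 + b))/4 = -3 + (2*b/(-69 + b))/4 = -3 + b/(2*(-69 + b)))
C = -212/71 (C = (414 - 5*(-2))/(2*(-69 - 2)) = (½)*(414 + 10)/(-71) = (½)*(-1/71)*424 = -212/71 ≈ -2.9859)
c = 185594/86727 (c = (1389 + 3839)/(2446 - 212/71) = 5228/(173454/71) = 5228*(71/173454) = 185594/86727 ≈ 2.1400)
1/(u(-37, -71) + c) = 1/((94 - 1*(-37)) + 185594/86727) = 1/((94 + 37) + 185594/86727) = 1/(131 + 185594/86727) = 1/(11546831/86727) = 86727/11546831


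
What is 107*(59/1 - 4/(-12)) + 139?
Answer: 19463/3 ≈ 6487.7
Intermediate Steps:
107*(59/1 - 4/(-12)) + 139 = 107*(59*1 - 4*(-1/12)) + 139 = 107*(59 + ⅓) + 139 = 107*(178/3) + 139 = 19046/3 + 139 = 19463/3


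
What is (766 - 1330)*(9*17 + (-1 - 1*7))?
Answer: -81780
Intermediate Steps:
(766 - 1330)*(9*17 + (-1 - 1*7)) = -564*(153 + (-1 - 7)) = -564*(153 - 8) = -564*145 = -81780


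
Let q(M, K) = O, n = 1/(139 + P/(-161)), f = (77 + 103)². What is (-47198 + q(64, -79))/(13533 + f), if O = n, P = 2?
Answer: -1056149485/1027842741 ≈ -1.0275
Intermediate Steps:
f = 32400 (f = 180² = 32400)
n = 161/22377 (n = 1/(139 + 2/(-161)) = 1/(139 + 2*(-1/161)) = 1/(139 - 2/161) = 1/(22377/161) = 161/22377 ≈ 0.0071949)
O = 161/22377 ≈ 0.0071949
q(M, K) = 161/22377
(-47198 + q(64, -79))/(13533 + f) = (-47198 + 161/22377)/(13533 + 32400) = -1056149485/22377/45933 = -1056149485/22377*1/45933 = -1056149485/1027842741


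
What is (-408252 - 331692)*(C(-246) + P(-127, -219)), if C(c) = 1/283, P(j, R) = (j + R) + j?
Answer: 99047423952/283 ≈ 3.4999e+8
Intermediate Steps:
P(j, R) = R + 2*j (P(j, R) = (R + j) + j = R + 2*j)
C(c) = 1/283
(-408252 - 331692)*(C(-246) + P(-127, -219)) = (-408252 - 331692)*(1/283 + (-219 + 2*(-127))) = -739944*(1/283 + (-219 - 254)) = -739944*(1/283 - 473) = -739944*(-133858/283) = 99047423952/283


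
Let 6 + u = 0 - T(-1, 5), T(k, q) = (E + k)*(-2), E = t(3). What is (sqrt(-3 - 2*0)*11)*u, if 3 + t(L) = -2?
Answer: -198*I*sqrt(3) ≈ -342.95*I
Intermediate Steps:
t(L) = -5 (t(L) = -3 - 2 = -5)
E = -5
T(k, q) = 10 - 2*k (T(k, q) = (-5 + k)*(-2) = 10 - 2*k)
u = -18 (u = -6 + (0 - (10 - 2*(-1))) = -6 + (0 - (10 + 2)) = -6 + (0 - 1*12) = -6 + (0 - 12) = -6 - 12 = -18)
(sqrt(-3 - 2*0)*11)*u = (sqrt(-3 - 2*0)*11)*(-18) = (sqrt(-3 + 0)*11)*(-18) = (sqrt(-3)*11)*(-18) = ((I*sqrt(3))*11)*(-18) = (11*I*sqrt(3))*(-18) = -198*I*sqrt(3)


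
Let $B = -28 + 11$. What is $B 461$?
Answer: $-7837$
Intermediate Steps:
$B = -17$
$B 461 = \left(-17\right) 461 = -7837$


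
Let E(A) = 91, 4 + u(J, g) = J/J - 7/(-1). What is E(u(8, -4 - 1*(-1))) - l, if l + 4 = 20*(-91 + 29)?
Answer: 1335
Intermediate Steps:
u(J, g) = 4 (u(J, g) = -4 + (J/J - 7/(-1)) = -4 + (1 - 7*(-1)) = -4 + (1 + 7) = -4 + 8 = 4)
l = -1244 (l = -4 + 20*(-91 + 29) = -4 + 20*(-62) = -4 - 1240 = -1244)
E(u(8, -4 - 1*(-1))) - l = 91 - 1*(-1244) = 91 + 1244 = 1335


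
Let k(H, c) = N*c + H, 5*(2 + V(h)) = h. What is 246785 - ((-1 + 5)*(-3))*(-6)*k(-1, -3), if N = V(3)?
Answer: 1232773/5 ≈ 2.4655e+5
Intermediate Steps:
V(h) = -2 + h/5
N = -7/5 (N = -2 + (⅕)*3 = -2 + ⅗ = -7/5 ≈ -1.4000)
k(H, c) = H - 7*c/5 (k(H, c) = -7*c/5 + H = H - 7*c/5)
246785 - ((-1 + 5)*(-3))*(-6)*k(-1, -3) = 246785 - ((-1 + 5)*(-3))*(-6)*(-1 - 7/5*(-3)) = 246785 - (4*(-3))*(-6)*(-1 + 21/5) = 246785 - (-12*(-6))*16/5 = 246785 - 72*16/5 = 246785 - 1*1152/5 = 246785 - 1152/5 = 1232773/5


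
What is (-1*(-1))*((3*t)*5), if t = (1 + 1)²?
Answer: 60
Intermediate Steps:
t = 4 (t = 2² = 4)
(-1*(-1))*((3*t)*5) = (-1*(-1))*((3*4)*5) = 1*(12*5) = 1*60 = 60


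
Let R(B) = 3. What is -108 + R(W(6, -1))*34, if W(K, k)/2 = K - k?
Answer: -6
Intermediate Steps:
W(K, k) = -2*k + 2*K (W(K, k) = 2*(K - k) = -2*k + 2*K)
-108 + R(W(6, -1))*34 = -108 + 3*34 = -108 + 102 = -6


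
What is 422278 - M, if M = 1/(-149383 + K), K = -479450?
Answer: 265542341575/628833 ≈ 4.2228e+5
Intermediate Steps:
M = -1/628833 (M = 1/(-149383 - 479450) = 1/(-628833) = -1/628833 ≈ -1.5902e-6)
422278 - M = 422278 - 1*(-1/628833) = 422278 + 1/628833 = 265542341575/628833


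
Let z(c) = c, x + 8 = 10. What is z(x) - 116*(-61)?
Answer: 7078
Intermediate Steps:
x = 2 (x = -8 + 10 = 2)
z(x) - 116*(-61) = 2 - 116*(-61) = 2 + 7076 = 7078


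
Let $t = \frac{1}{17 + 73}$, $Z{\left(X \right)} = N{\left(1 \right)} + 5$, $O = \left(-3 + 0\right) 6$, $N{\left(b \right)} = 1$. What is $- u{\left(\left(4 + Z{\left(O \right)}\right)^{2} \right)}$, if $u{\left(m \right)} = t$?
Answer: $- \frac{1}{90} \approx -0.011111$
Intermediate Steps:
$O = -18$ ($O = \left(-3\right) 6 = -18$)
$Z{\left(X \right)} = 6$ ($Z{\left(X \right)} = 1 + 5 = 6$)
$t = \frac{1}{90} \approx 0.011111$
$u{\left(m \right)} = \frac{1}{90}$
$- u{\left(\left(4 + Z{\left(O \right)}\right)^{2} \right)} = \left(-1\right) \frac{1}{90} = - \frac{1}{90}$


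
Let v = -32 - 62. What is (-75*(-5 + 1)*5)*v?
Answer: -141000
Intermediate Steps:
v = -94
(-75*(-5 + 1)*5)*v = -75*(-5 + 1)*5*(-94) = -(-300)*5*(-94) = -75*(-20)*(-94) = 1500*(-94) = -141000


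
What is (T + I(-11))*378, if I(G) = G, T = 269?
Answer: 97524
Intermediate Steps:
(T + I(-11))*378 = (269 - 11)*378 = 258*378 = 97524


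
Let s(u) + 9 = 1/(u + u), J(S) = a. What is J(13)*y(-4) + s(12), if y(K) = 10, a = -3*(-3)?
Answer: 1945/24 ≈ 81.042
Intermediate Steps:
a = 9
J(S) = 9
s(u) = -9 + 1/(2*u) (s(u) = -9 + 1/(u + u) = -9 + 1/(2*u))
J(13)*y(-4) + s(12) = 9*10 + (-9 + (1/2)/12) = 90 + (-9 + (1/2)*(1/12)) = 90 + (-9 + 1/24) = 90 - 215/24 = 1945/24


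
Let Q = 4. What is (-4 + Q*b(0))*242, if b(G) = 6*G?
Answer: -968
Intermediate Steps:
(-4 + Q*b(0))*242 = (-4 + 4*(6*0))*242 = (-4 + 4*0)*242 = (-4 + 0)*242 = -4*242 = -968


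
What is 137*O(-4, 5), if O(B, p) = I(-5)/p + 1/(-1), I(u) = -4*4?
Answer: -2877/5 ≈ -575.40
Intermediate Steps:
I(u) = -16
O(B, p) = -1 - 16/p (O(B, p) = -16/p + 1/(-1) = -16/p + 1*(-1) = -16/p - 1 = -1 - 16/p)
137*O(-4, 5) = 137*((-16 - 1*5)/5) = 137*((-16 - 5)/5) = 137*((1/5)*(-21)) = 137*(-21/5) = -2877/5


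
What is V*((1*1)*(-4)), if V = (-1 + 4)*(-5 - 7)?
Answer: 144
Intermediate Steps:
V = -36 (V = 3*(-12) = -36)
V*((1*1)*(-4)) = -36*1*1*(-4) = -36*(-4) = 144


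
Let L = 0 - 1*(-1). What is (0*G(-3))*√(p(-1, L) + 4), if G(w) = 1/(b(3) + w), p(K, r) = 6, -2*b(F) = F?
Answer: 0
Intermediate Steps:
L = 1 (L = 0 + 1 = 1)
b(F) = -F/2
G(w) = 1/(-3/2 + w) (G(w) = 1/(-½*3 + w) = 1/(-3/2 + w))
(0*G(-3))*√(p(-1, L) + 4) = (0*(2/(-3 + 2*(-3))))*√(6 + 4) = (0*(2/(-3 - 6)))*√10 = (0*(2/(-9)))*√10 = (0*(2*(-⅑)))*√10 = (0*(-2/9))*√10 = 0*√10 = 0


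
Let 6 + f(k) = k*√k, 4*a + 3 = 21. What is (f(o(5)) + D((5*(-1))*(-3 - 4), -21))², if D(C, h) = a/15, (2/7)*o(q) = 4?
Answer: 277649/100 - 798*√14/5 ≈ 2179.3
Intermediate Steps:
a = 9/2 (a = -¾ + (¼)*21 = -¾ + 21/4 = 9/2 ≈ 4.5000)
o(q) = 14 (o(q) = (7/2)*4 = 14)
D(C, h) = 3/10 (D(C, h) = (9/2)/15 = (9/2)*(1/15) = 3/10)
f(k) = -6 + k^(3/2) (f(k) = -6 + k*√k = -6 + k^(3/2))
(f(o(5)) + D((5*(-1))*(-3 - 4), -21))² = ((-6 + 14^(3/2)) + 3/10)² = ((-6 + 14*√14) + 3/10)² = (-57/10 + 14*√14)²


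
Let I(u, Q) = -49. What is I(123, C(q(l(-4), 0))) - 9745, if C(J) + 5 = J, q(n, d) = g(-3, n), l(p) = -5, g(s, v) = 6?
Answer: -9794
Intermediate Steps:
q(n, d) = 6
C(J) = -5 + J
I(123, C(q(l(-4), 0))) - 9745 = -49 - 9745 = -9794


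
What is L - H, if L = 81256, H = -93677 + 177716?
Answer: -2783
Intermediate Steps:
H = 84039
L - H = 81256 - 1*84039 = 81256 - 84039 = -2783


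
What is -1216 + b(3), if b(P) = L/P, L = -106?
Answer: -3754/3 ≈ -1251.3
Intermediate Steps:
b(P) = -106/P
-1216 + b(3) = -1216 - 106/3 = -3754/3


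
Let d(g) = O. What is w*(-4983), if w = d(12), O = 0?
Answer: 0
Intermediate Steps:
d(g) = 0
w = 0
w*(-4983) = 0*(-4983) = 0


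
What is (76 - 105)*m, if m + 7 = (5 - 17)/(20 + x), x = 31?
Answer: 3567/17 ≈ 209.82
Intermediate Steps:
m = -123/17 (m = -7 + (5 - 17)/(20 + 31) = -7 - 12/51 = -7 - 12*1/51 = -7 - 4/17 = -123/17 ≈ -7.2353)
(76 - 105)*m = (76 - 105)*(-123/17) = -29*(-123/17) = 3567/17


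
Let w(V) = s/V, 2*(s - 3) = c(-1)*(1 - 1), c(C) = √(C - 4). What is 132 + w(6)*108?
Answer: 186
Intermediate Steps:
c(C) = √(-4 + C)
s = 3 (s = 3 + (√(-4 - 1)*(1 - 1))/2 = 3 + (√(-5)*0)/2 = 3 + ((I*√5)*0)/2 = 3 + (½)*0 = 3 + 0 = 3)
w(V) = 3/V
132 + w(6)*108 = 132 + (3/6)*108 = 132 + (3*(⅙))*108 = 132 + (½)*108 = 132 + 54 = 186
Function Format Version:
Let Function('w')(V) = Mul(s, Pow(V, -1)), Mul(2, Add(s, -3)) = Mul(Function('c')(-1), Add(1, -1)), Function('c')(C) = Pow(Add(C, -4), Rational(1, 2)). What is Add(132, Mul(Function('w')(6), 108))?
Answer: 186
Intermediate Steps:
Function('c')(C) = Pow(Add(-4, C), Rational(1, 2))
s = 3 (s = Add(3, Mul(Rational(1, 2), Mul(Pow(Add(-4, -1), Rational(1, 2)), Add(1, -1)))) = Add(3, Mul(Rational(1, 2), Mul(Pow(-5, Rational(1, 2)), 0))) = Add(3, Mul(Rational(1, 2), Mul(Mul(I, Pow(5, Rational(1, 2))), 0))) = Add(3, Mul(Rational(1, 2), 0)) = Add(3, 0) = 3)
Function('w')(V) = Mul(3, Pow(V, -1))
Add(132, Mul(Function('w')(6), 108)) = Add(132, Mul(Mul(3, Pow(6, -1)), 108)) = Add(132, Mul(Mul(3, Rational(1, 6)), 108)) = Add(132, Mul(Rational(1, 2), 108)) = Add(132, 54) = 186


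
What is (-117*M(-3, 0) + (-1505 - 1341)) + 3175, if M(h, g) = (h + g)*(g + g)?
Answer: 329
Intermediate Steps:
M(h, g) = 2*g*(g + h) (M(h, g) = (g + h)*(2*g) = 2*g*(g + h))
(-117*M(-3, 0) + (-1505 - 1341)) + 3175 = (-234*0*(0 - 3) + (-1505 - 1341)) + 3175 = (-234*0*(-3) - 2846) + 3175 = (-117*0 - 2846) + 3175 = (0 - 2846) + 3175 = -2846 + 3175 = 329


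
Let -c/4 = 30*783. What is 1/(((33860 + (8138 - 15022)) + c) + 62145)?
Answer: -1/4839 ≈ -0.00020665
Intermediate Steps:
c = -93960 (c = -120*783 = -4*23490 = -93960)
1/(((33860 + (8138 - 15022)) + c) + 62145) = 1/(((33860 + (8138 - 15022)) - 93960) + 62145) = 1/(((33860 - 6884) - 93960) + 62145) = 1/((26976 - 93960) + 62145) = 1/(-66984 + 62145) = 1/(-4839) = -1/4839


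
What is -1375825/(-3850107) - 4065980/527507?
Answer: -14928700741585/2030958393249 ≈ -7.3506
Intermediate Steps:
-1375825/(-3850107) - 4065980/527507 = -1375825*(-1/3850107) - 4065980*1/527507 = 1375825/3850107 - 4065980/527507 = -14928700741585/2030958393249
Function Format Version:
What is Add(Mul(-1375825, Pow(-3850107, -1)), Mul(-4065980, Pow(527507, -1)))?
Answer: Rational(-14928700741585, 2030958393249) ≈ -7.3506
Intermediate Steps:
Add(Mul(-1375825, Pow(-3850107, -1)), Mul(-4065980, Pow(527507, -1))) = Add(Mul(-1375825, Rational(-1, 3850107)), Mul(-4065980, Rational(1, 527507))) = Add(Rational(1375825, 3850107), Rational(-4065980, 527507)) = Rational(-14928700741585, 2030958393249)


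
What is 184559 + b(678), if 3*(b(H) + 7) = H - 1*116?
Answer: 554218/3 ≈ 1.8474e+5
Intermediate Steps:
b(H) = -137/3 + H/3 (b(H) = -7 + (H - 1*116)/3 = -7 + (H - 116)/3 = -7 + (-116 + H)/3 = -7 + (-116/3 + H/3) = -137/3 + H/3)
184559 + b(678) = 184559 + (-137/3 + (⅓)*678) = 184559 + (-137/3 + 226) = 184559 + 541/3 = 554218/3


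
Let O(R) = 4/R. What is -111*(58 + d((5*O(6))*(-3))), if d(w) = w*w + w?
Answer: -16428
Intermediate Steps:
d(w) = w + w² (d(w) = w² + w = w + w²)
-111*(58 + d((5*O(6))*(-3))) = -111*(58 + ((5*(4/6))*(-3))*(1 + (5*(4/6))*(-3))) = -111*(58 + ((5*(4*(⅙)))*(-3))*(1 + (5*(4*(⅙)))*(-3))) = -111*(58 + ((5*(⅔))*(-3))*(1 + (5*(⅔))*(-3))) = -111*(58 + ((10/3)*(-3))*(1 + (10/3)*(-3))) = -111*(58 - 10*(1 - 10)) = -111*(58 - 10*(-9)) = -111*(58 + 90) = -111*148 = -16428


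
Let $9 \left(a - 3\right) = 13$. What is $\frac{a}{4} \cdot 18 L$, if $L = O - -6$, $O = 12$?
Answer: $360$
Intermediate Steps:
$a = \frac{40}{9}$ ($a = 3 + \frac{1}{9} \cdot 13 = 3 + \frac{13}{9} = \frac{40}{9} \approx 4.4444$)
$L = 18$ ($L = 12 - -6 = 12 + 6 = 18$)
$\frac{a}{4} \cdot 18 L = \frac{40}{9 \cdot 4} \cdot 18 \cdot 18 = \frac{40}{9} \cdot \frac{1}{4} \cdot 18 \cdot 18 = \frac{10}{9} \cdot 18 \cdot 18 = 20 \cdot 18 = 360$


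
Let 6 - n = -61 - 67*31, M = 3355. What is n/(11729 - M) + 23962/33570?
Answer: 68157967/70278795 ≈ 0.96982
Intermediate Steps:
n = 2144 (n = 6 - (-61 - 67*31) = 6 - (-61 - 2077) = 6 - 1*(-2138) = 6 + 2138 = 2144)
n/(11729 - M) + 23962/33570 = 2144/(11729 - 1*3355) + 23962/33570 = 2144/(11729 - 3355) + 23962*(1/33570) = 2144/8374 + 11981/16785 = 2144*(1/8374) + 11981/16785 = 1072/4187 + 11981/16785 = 68157967/70278795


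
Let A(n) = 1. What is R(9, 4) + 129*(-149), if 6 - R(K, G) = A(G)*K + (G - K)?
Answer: -19219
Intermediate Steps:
R(K, G) = 6 - G (R(K, G) = 6 - (1*K + (G - K)) = 6 - (K + (G - K)) = 6 - G)
R(9, 4) + 129*(-149) = (6 - 1*4) + 129*(-149) = (6 - 4) - 19221 = 2 - 19221 = -19219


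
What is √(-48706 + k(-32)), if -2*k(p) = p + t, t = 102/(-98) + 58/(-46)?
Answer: I*√1262063659/161 ≈ 220.66*I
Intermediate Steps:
t = -2594/1127 (t = 102*(-1/98) + 58*(-1/46) = -51/49 - 29/23 = -2594/1127 ≈ -2.3017)
k(p) = 1297/1127 - p/2 (k(p) = -(p - 2594/1127)/2 = -(-2594/1127 + p)/2 = 1297/1127 - p/2)
√(-48706 + k(-32)) = √(-48706 + (1297/1127 - ½*(-32))) = √(-48706 + (1297/1127 + 16)) = √(-48706 + 19329/1127) = √(-54872333/1127) = I*√1262063659/161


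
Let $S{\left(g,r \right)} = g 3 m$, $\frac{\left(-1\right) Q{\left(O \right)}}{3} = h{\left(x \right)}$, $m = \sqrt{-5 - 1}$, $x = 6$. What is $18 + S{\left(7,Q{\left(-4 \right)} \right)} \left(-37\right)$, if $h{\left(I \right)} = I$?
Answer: $18 - 777 i \sqrt{6} \approx 18.0 - 1903.3 i$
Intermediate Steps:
$m = i \sqrt{6}$ ($m = \sqrt{-6} = i \sqrt{6} \approx 2.4495 i$)
$Q{\left(O \right)} = -18$ ($Q{\left(O \right)} = \left(-3\right) 6 = -18$)
$S{\left(g,r \right)} = 3 i g \sqrt{6}$ ($S{\left(g,r \right)} = g 3 i \sqrt{6} = 3 g i \sqrt{6} = 3 i g \sqrt{6}$)
$18 + S{\left(7,Q{\left(-4 \right)} \right)} \left(-37\right) = 18 + 3 i 7 \sqrt{6} \left(-37\right) = 18 + 21 i \sqrt{6} \left(-37\right) = 18 - 777 i \sqrt{6}$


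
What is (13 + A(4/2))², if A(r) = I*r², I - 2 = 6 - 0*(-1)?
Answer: 2025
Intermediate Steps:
I = 8 (I = 2 + (6 - 0*(-1)) = 2 + (6 - 1*0) = 2 + (6 + 0) = 2 + 6 = 8)
A(r) = 8*r²
(13 + A(4/2))² = (13 + 8*(4/2)²)² = (13 + 8*(4*(½))²)² = (13 + 8*2²)² = (13 + 8*4)² = (13 + 32)² = 45² = 2025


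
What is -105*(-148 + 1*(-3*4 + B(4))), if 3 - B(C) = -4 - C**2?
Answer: 14385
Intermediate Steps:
B(C) = 7 + C**2 (B(C) = 3 - (-4 - C**2) = 3 + (4 + C**2) = 7 + C**2)
-105*(-148 + 1*(-3*4 + B(4))) = -105*(-148 + 1*(-3*4 + (7 + 4**2))) = -105*(-148 + 1*(-12 + (7 + 16))) = -105*(-148 + 1*(-12 + 23)) = -105*(-148 + 1*11) = -105*(-148 + 11) = -105*(-137) = 14385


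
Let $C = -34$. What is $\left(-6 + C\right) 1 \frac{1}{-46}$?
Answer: $\frac{20}{23} \approx 0.86957$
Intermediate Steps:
$\left(-6 + C\right) 1 \frac{1}{-46} = \left(-6 - 34\right) 1 \frac{1}{-46} = - 40 \cdot 1 \left(- \frac{1}{46}\right) = \left(-40\right) \left(- \frac{1}{46}\right) = \frac{20}{23}$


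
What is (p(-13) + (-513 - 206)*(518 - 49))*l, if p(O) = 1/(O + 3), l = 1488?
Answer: -2508850584/5 ≈ -5.0177e+8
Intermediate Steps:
p(O) = 1/(3 + O)
(p(-13) + (-513 - 206)*(518 - 49))*l = (1/(3 - 13) + (-513 - 206)*(518 - 49))*1488 = (1/(-10) - 719*469)*1488 = (-⅒ - 337211)*1488 = -3372111/10*1488 = -2508850584/5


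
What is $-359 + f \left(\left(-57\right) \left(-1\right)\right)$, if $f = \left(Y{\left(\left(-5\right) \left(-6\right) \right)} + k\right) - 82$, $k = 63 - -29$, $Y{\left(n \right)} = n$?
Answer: $1921$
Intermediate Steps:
$k = 92$ ($k = 63 + 29 = 92$)
$f = 40$ ($f = \left(\left(-5\right) \left(-6\right) + 92\right) - 82 = \left(30 + 92\right) - 82 = 122 - 82 = 40$)
$-359 + f \left(\left(-57\right) \left(-1\right)\right) = -359 + 40 \left(\left(-57\right) \left(-1\right)\right) = -359 + 40 \cdot 57 = -359 + 2280 = 1921$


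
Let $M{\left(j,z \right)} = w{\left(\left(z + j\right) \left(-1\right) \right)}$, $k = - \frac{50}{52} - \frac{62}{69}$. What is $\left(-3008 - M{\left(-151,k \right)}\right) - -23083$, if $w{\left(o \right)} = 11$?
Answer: $20064$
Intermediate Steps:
$k = - \frac{3337}{1794}$ ($k = \left(-50\right) \frac{1}{52} - \frac{62}{69} = - \frac{25}{26} - \frac{62}{69} = - \frac{3337}{1794} \approx -1.8601$)
$M{\left(j,z \right)} = 11$
$\left(-3008 - M{\left(-151,k \right)}\right) - -23083 = \left(-3008 - 11\right) - -23083 = \left(-3008 - 11\right) + 23083 = -3019 + 23083 = 20064$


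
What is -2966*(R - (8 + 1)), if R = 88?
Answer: -234314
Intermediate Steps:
-2966*(R - (8 + 1)) = -2966*(88 - (8 + 1)) = -2966*(88 - 1*9) = -2966*(88 - 9) = -2966*79 = -234314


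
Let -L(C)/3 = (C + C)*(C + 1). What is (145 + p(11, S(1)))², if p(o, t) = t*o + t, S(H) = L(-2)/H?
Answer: 1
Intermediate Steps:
L(C) = -6*C*(1 + C) (L(C) = -3*(C + C)*(C + 1) = -3*2*C*(1 + C) = -6*C*(1 + C))
S(H) = -12/H (S(H) = (-6*(-2)*(1 - 2))/H = (-6*(-2)*(-1))/H = -12/H)
p(o, t) = t + o*t (p(o, t) = o*t + t = t + o*t)
(145 + p(11, S(1)))² = (145 + (-12/1)*(1 + 11))² = (145 - 12*1*12)² = (145 - 12*12)² = (145 - 144)² = 1² = 1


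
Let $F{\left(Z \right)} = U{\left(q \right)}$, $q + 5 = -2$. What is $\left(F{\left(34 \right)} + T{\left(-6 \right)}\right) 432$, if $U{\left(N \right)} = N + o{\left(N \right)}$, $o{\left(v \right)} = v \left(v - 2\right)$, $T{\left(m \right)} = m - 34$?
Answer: $6912$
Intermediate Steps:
$T{\left(m \right)} = -34 + m$
$o{\left(v \right)} = v \left(-2 + v\right)$
$q = -7$ ($q = -5 - 2 = -7$)
$U{\left(N \right)} = N + N \left(-2 + N\right)$
$F{\left(Z \right)} = 56$ ($F{\left(Z \right)} = - 7 \left(-1 - 7\right) = \left(-7\right) \left(-8\right) = 56$)
$\left(F{\left(34 \right)} + T{\left(-6 \right)}\right) 432 = \left(56 - 40\right) 432 = 16 \cdot 432 = 6912$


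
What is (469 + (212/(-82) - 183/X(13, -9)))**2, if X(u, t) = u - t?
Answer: 170736719209/813604 ≈ 2.0985e+5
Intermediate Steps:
(469 + (212/(-82) - 183/X(13, -9)))**2 = (469 + (212/(-82) - 183/(13 - 1*(-9))))**2 = (469 + (212*(-1/82) - 183/(13 + 9)))**2 = (469 + (-106/41 - 183/22))**2 = (469 - 9835/902)**2 = (413203/902)**2 = 170736719209/813604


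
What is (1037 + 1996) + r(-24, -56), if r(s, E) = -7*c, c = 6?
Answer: 2991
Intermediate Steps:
r(s, E) = -42 (r(s, E) = -7*6 = -42)
(1037 + 1996) + r(-24, -56) = (1037 + 1996) - 42 = 3033 - 42 = 2991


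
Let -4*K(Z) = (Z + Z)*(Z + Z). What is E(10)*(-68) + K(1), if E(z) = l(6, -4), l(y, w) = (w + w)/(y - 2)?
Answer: 135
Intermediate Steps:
K(Z) = -Z² (K(Z) = -(Z + Z)*(Z + Z)/4 = -2*Z*2*Z/4 = -Z²)
l(y, w) = 2*w/(-2 + y) (l(y, w) = (2*w)/(-2 + y) = 2*w/(-2 + y))
E(z) = -2 (E(z) = 2*(-4)/(-2 + 6) = 2*(-4)/4 = 2*(-4)*(¼) = -2)
E(10)*(-68) + K(1) = -2*(-68) - 1*1² = 136 - 1*1 = 136 - 1 = 135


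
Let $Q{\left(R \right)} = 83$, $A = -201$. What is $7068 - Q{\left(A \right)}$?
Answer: $6985$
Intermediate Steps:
$7068 - Q{\left(A \right)} = 7068 - 83 = 6985$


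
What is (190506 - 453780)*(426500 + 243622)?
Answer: -176425699428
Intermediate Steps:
(190506 - 453780)*(426500 + 243622) = -263274*670122 = -176425699428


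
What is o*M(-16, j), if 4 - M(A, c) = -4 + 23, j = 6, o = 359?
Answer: -5385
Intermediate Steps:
M(A, c) = -15 (M(A, c) = 4 - (-4 + 23) = 4 - 1*19 = 4 - 19 = -15)
o*M(-16, j) = 359*(-15) = -5385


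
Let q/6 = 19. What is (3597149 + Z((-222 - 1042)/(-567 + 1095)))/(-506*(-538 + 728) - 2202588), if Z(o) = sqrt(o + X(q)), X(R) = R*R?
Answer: -3597149/2298728 - sqrt(14150037)/75858024 ≈ -1.5649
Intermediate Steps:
q = 114 (q = 6*19 = 114)
X(R) = R**2
Z(o) = sqrt(12996 + o) (Z(o) = sqrt(o + 114**2) = sqrt(o + 12996) = sqrt(12996 + o))
(3597149 + Z((-222 - 1042)/(-567 + 1095)))/(-506*(-538 + 728) - 2202588) = (3597149 + sqrt(12996 + (-222 - 1042)/(-567 + 1095)))/(-506*(-538 + 728) - 2202588) = (3597149 + sqrt(12996 - 1264/528))/(-506*190 - 2202588) = (3597149 + sqrt(12996 - 1264*1/528))/(-96140 - 2202588) = (3597149 + sqrt(12996 - 79/33))/(-2298728) = (3597149 + sqrt(428789/33))*(-1/2298728) = (3597149 + sqrt(14150037)/33)*(-1/2298728) = -3597149/2298728 - sqrt(14150037)/75858024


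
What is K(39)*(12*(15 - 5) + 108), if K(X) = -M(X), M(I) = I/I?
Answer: -228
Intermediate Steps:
M(I) = 1
K(X) = -1 (K(X) = -1*1 = -1)
K(39)*(12*(15 - 5) + 108) = -(12*(15 - 5) + 108) = -(12*10 + 108) = -(120 + 108) = -1*228 = -228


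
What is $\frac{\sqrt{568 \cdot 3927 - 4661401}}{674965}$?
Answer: $\frac{i \sqrt{2430865}}{674965} \approx 0.0023099 i$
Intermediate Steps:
$\frac{\sqrt{568 \cdot 3927 - 4661401}}{674965} = \sqrt{2230536 - 4661401} \cdot \frac{1}{674965} = \sqrt{-2430865} \cdot \frac{1}{674965} = i \sqrt{2430865} \cdot \frac{1}{674965} = \frac{i \sqrt{2430865}}{674965}$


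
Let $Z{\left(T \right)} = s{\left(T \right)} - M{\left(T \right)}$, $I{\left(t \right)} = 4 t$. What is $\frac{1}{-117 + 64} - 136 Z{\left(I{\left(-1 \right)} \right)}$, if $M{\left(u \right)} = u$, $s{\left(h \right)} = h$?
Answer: $- \frac{1}{53} \approx -0.018868$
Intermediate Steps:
$Z{\left(T \right)} = 0$ ($Z{\left(T \right)} = T - T = 0$)
$\frac{1}{-117 + 64} - 136 Z{\left(I{\left(-1 \right)} \right)} = \frac{1}{-117 + 64} - 0 = \frac{1}{-53} + 0 = - \frac{1}{53} + 0 = - \frac{1}{53}$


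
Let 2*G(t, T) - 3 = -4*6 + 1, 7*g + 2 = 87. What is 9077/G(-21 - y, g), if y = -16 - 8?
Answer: -9077/10 ≈ -907.70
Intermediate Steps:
y = -24
g = 85/7 (g = -2/7 + (⅐)*87 = -2/7 + 87/7 = 85/7 ≈ 12.143)
G(t, T) = -10 (G(t, T) = 3/2 + (-4*6 + 1)/2 = 3/2 + (-24 + 1)/2 = 3/2 + (½)*(-23) = 3/2 - 23/2 = -10)
9077/G(-21 - y, g) = 9077/(-10) = 9077*(-⅒) = -9077/10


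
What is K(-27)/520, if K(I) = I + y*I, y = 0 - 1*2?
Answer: 27/520 ≈ 0.051923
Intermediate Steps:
y = -2 (y = 0 - 2 = -2)
K(I) = -I (K(I) = I - 2*I = -I)
K(-27)/520 = -1*(-27)/520 = 27*(1/520) = 27/520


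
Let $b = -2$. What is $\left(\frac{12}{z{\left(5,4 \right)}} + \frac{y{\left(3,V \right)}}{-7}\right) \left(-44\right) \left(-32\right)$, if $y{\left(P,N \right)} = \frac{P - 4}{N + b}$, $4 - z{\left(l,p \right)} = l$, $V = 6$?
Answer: $- \frac{117920}{7} \approx -16846.0$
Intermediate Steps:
$z{\left(l,p \right)} = 4 - l$
$y{\left(P,N \right)} = \frac{-4 + P}{-2 + N}$ ($y{\left(P,N \right)} = \frac{P - 4}{N - 2} = \frac{-4 + P}{-2 + N}$)
$\left(\frac{12}{z{\left(5,4 \right)}} + \frac{y{\left(3,V \right)}}{-7}\right) \left(-44\right) \left(-32\right) = \left(\frac{12}{4 - 5} + \frac{\frac{1}{-2 + 6} \left(-4 + 3\right)}{-7}\right) \left(-44\right) \left(-32\right) = \left(\frac{12}{4 - 5} + \frac{1}{4} \left(-1\right) \left(- \frac{1}{7}\right)\right) \left(-44\right) \left(-32\right) = \left(\frac{12}{-1} + \frac{1}{4} \left(-1\right) \left(- \frac{1}{7}\right)\right) \left(-44\right) \left(-32\right) = \left(12 \left(-1\right) - - \frac{1}{28}\right) \left(-44\right) \left(-32\right) = \left(-12 + \frac{1}{28}\right) \left(-44\right) \left(-32\right) = \left(- \frac{335}{28}\right) \left(-44\right) \left(-32\right) = \frac{3685}{7} \left(-32\right) = - \frac{117920}{7}$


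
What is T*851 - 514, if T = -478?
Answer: -407292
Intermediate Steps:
T*851 - 514 = -478*851 - 514 = -406778 - 514 = -407292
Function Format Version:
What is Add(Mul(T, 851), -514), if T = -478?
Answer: -407292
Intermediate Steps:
Add(Mul(T, 851), -514) = Add(Mul(-478, 851), -514) = Add(-406778, -514) = -407292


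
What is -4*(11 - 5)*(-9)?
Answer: 216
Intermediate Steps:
-4*(11 - 5)*(-9) = -4*6*(-9) = -24*(-9) = 216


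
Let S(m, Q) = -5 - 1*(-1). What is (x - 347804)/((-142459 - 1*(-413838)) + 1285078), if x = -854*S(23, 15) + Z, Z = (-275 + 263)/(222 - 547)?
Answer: -37308696/168616175 ≈ -0.22126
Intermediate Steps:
S(m, Q) = -4 (S(m, Q) = -5 + 1 = -4)
Z = 12/325 (Z = -12/(-325) = -12*(-1/325) = 12/325 ≈ 0.036923)
x = 1110212/325 (x = -854*(-4) + 12/325 = 3416 + 12/325 = 1110212/325 ≈ 3416.0)
(x - 347804)/((-142459 - 1*(-413838)) + 1285078) = (1110212/325 - 347804)/((-142459 - 1*(-413838)) + 1285078) = -111926088/(325*((-142459 + 413838) + 1285078)) = -111926088/(325*(271379 + 1285078)) = -111926088/325/1556457 = -111926088/325*1/1556457 = -37308696/168616175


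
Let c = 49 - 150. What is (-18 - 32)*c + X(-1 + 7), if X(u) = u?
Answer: 5056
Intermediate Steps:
c = -101
(-18 - 32)*c + X(-1 + 7) = (-18 - 32)*(-101) + (-1 + 7) = -50*(-101) + 6 = 5050 + 6 = 5056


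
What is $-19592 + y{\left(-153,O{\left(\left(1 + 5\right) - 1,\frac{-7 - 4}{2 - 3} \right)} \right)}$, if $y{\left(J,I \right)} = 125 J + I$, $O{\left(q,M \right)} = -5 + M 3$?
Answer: $-38689$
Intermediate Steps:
$O{\left(q,M \right)} = -5 + 3 M$
$y{\left(J,I \right)} = I + 125 J$
$-19592 + y{\left(-153,O{\left(\left(1 + 5\right) - 1,\frac{-7 - 4}{2 - 3} \right)} \right)} = -19592 - \left(19130 - \frac{3 \left(-7 - 4\right)}{2 - 3}\right) = -19592 - \left(19130 - - \frac{33}{-1}\right) = -19592 - \left(19130 - \left(-33\right) \left(-1\right)\right) = -19592 + \left(\left(-5 + 3 \cdot 11\right) - 19125\right) = -19592 + \left(\left(-5 + 33\right) - 19125\right) = -19592 + \left(28 - 19125\right) = -19592 - 19097 = -38689$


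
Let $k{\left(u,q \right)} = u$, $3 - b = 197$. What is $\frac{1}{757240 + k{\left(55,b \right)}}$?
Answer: $\frac{1}{757295} \approx 1.3205 \cdot 10^{-6}$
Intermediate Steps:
$b = -194$ ($b = 3 - 197 = -194$)
$\frac{1}{757240 + k{\left(55,b \right)}} = \frac{1}{757240 + 55} = \frac{1}{757295}$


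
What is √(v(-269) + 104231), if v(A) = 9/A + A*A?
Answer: √12778371291/269 ≈ 420.23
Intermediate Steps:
v(A) = A² + 9/A (v(A) = 9/A + A² = A² + 9/A)
√(v(-269) + 104231) = √((9 + (-269)³)/(-269) + 104231) = √(-(9 - 19465109)/269 + 104231) = √(-1/269*(-19465100) + 104231) = √(19465100/269 + 104231) = √(47503239/269) = √12778371291/269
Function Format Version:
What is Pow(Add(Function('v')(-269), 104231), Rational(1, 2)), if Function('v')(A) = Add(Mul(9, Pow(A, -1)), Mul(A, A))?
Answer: Mul(Rational(1, 269), Pow(12778371291, Rational(1, 2))) ≈ 420.23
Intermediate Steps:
Function('v')(A) = Add(Pow(A, 2), Mul(9, Pow(A, -1))) (Function('v')(A) = Add(Mul(9, Pow(A, -1)), Pow(A, 2)) = Add(Pow(A, 2), Mul(9, Pow(A, -1))))
Pow(Add(Function('v')(-269), 104231), Rational(1, 2)) = Pow(Add(Mul(Pow(-269, -1), Add(9, Pow(-269, 3))), 104231), Rational(1, 2)) = Pow(Add(Mul(Rational(-1, 269), Add(9, -19465109)), 104231), Rational(1, 2)) = Pow(Add(Mul(Rational(-1, 269), -19465100), 104231), Rational(1, 2)) = Pow(Add(Rational(19465100, 269), 104231), Rational(1, 2)) = Pow(Rational(47503239, 269), Rational(1, 2)) = Mul(Rational(1, 269), Pow(12778371291, Rational(1, 2)))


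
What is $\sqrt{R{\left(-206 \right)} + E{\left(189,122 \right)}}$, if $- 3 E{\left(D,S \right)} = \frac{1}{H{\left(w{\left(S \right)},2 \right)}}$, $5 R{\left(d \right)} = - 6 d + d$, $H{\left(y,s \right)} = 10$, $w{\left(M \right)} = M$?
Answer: $\frac{\sqrt{185370}}{30} \approx 14.352$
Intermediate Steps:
$R{\left(d \right)} = - d$ ($R{\left(d \right)} = \frac{- 6 d + d}{5} = \frac{\left(-5\right) d}{5} = - d$)
$E{\left(D,S \right)} = - \frac{1}{30}$ ($E{\left(D,S \right)} = - \frac{1}{3 \cdot 10} = \left(- \frac{1}{3}\right) \frac{1}{10} = - \frac{1}{30}$)
$\sqrt{R{\left(-206 \right)} + E{\left(189,122 \right)}} = \sqrt{\left(-1\right) \left(-206\right) - \frac{1}{30}} = \sqrt{206 - \frac{1}{30}} = \sqrt{\frac{6179}{30}} = \frac{\sqrt{185370}}{30}$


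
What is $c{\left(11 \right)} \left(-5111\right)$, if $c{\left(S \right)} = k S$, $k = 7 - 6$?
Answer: $-56221$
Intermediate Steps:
$k = 1$
$c{\left(S \right)} = S$ ($c{\left(S \right)} = 1 S = S$)
$c{\left(11 \right)} \left(-5111\right) = 11 \left(-5111\right) = -56221$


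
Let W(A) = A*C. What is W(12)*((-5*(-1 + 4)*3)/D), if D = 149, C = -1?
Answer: 540/149 ≈ 3.6242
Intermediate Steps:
W(A) = -A (W(A) = A*(-1) = -A)
W(12)*((-5*(-1 + 4)*3)/D) = (-1*12)*(-5*(-1 + 4)*3/149) = -12*(-15*3)/149 = -12*(-5*9)/149 = -(-540)/149 = -12*(-45/149) = 540/149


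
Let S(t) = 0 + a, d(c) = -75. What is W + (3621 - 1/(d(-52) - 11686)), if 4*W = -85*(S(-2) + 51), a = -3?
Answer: 30590362/11761 ≈ 2601.0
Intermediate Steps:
S(t) = -3 (S(t) = 0 - 3 = -3)
W = -1020 (W = (-85*(-3 + 51))/4 = (-85*48)/4 = (¼)*(-4080) = -1020)
W + (3621 - 1/(d(-52) - 11686)) = -1020 + (3621 - 1/(-75 - 11686)) = -1020 + (3621 - 1/(-11761)) = -1020 + (3621 - 1*(-1/11761)) = -1020 + (3621 + 1/11761) = -1020 + 42586582/11761 = 30590362/11761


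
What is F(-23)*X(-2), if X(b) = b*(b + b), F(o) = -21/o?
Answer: 168/23 ≈ 7.3043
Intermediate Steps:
X(b) = 2*b**2 (X(b) = b*(2*b) = 2*b**2)
F(-23)*X(-2) = (-21/(-23))*(2*(-2)**2) = (-21*(-1/23))*(2*4) = (21/23)*8 = 168/23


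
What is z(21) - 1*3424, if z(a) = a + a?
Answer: -3382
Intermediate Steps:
z(a) = 2*a
z(21) - 1*3424 = 2*21 - 1*3424 = 42 - 3424 = -3382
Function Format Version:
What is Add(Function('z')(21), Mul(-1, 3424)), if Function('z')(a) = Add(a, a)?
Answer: -3382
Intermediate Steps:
Function('z')(a) = Mul(2, a)
Add(Function('z')(21), Mul(-1, 3424)) = Add(Mul(2, 21), Mul(-1, 3424)) = Add(42, -3424) = -3382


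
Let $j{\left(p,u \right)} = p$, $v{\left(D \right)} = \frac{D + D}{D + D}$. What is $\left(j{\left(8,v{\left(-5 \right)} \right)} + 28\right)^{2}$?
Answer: $1296$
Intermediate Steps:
$v{\left(D \right)} = 1$ ($v{\left(D \right)} = \frac{2 D}{2 D} = 2 D \frac{1}{2 D} = 1$)
$\left(j{\left(8,v{\left(-5 \right)} \right)} + 28\right)^{2} = \left(8 + 28\right)^{2} = 36^{2} = 1296$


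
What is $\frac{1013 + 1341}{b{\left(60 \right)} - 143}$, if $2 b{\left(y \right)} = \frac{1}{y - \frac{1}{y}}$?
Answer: $- \frac{8472046}{514627} \approx -16.462$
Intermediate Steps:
$b{\left(y \right)} = \frac{1}{2 \left(y - \frac{1}{y}\right)}$
$\frac{1013 + 1341}{b{\left(60 \right)} - 143} = \frac{1013 + 1341}{\frac{1}{2} \cdot 60 \frac{1}{-1 + 60^{2}} - 143} = \frac{2354}{\frac{1}{2} \cdot 60 \frac{1}{-1 + 3600} - 143} = \frac{2354}{\frac{1}{2} \cdot 60 \cdot \frac{1}{3599} - 143} = \frac{2354}{\frac{30}{3599} - 143} = \frac{2354}{- \frac{514627}{3599}} = 2354 \left(- \frac{3599}{514627}\right) = - \frac{8472046}{514627}$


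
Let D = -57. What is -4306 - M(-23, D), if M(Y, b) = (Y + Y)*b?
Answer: -6928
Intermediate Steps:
M(Y, b) = 2*Y*b (M(Y, b) = (2*Y)*b = 2*Y*b)
-4306 - M(-23, D) = -4306 - 2*(-23)*(-57) = -4306 - 1*2622 = -4306 - 2622 = -6928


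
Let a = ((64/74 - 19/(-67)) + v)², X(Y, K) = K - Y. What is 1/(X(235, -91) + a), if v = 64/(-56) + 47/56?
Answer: -19272102976/6268948860655 ≈ -0.0030742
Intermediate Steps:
v = -17/56 (v = 64*(-1/56) + 47*(1/56) = -8/7 + 47/56 = -17/56 ≈ -0.30357)
a = 13756709521/19272102976 (a = ((64/74 - 19/(-67)) - 17/56)² = ((64*(1/74) - 19*(-1/67)) - 17/56)² = ((32/37 + 19/67) - 17/56)² = (2847/2479 - 17/56)² = (117289/138824)² = 13756709521/19272102976 ≈ 0.71381)
1/(X(235, -91) + a) = 1/((-91 - 1*235) + 13756709521/19272102976) = 1/((-91 - 235) + 13756709521/19272102976) = 1/(-326 + 13756709521/19272102976) = 1/(-6268948860655/19272102976) = -19272102976/6268948860655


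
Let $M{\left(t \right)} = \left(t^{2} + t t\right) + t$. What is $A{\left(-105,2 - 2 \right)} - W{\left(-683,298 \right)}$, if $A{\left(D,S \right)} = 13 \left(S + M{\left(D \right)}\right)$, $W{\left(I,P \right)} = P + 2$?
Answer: $284985$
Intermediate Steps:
$W{\left(I,P \right)} = 2 + P$
$M{\left(t \right)} = t + 2 t^{2}$ ($M{\left(t \right)} = \left(t^{2} + t^{2}\right) + t = 2 t^{2} + t = t + 2 t^{2}$)
$A{\left(D,S \right)} = 13 S + 13 D \left(1 + 2 D\right)$ ($A{\left(D,S \right)} = 13 \left(S + D \left(1 + 2 D\right)\right) = 13 S + 13 D \left(1 + 2 D\right)$)
$A{\left(-105,2 - 2 \right)} - W{\left(-683,298 \right)} = \left(13 \left(2 - 2\right) + 13 \left(-105\right) \left(1 + 2 \left(-105\right)\right)\right) - \left(2 + 298\right) = \left(13 \left(2 - 2\right) + 13 \left(-105\right) \left(1 - 210\right)\right) - 300 = \left(13 \cdot 0 + 13 \left(-105\right) \left(-209\right)\right) - 300 = \left(0 + 285285\right) - 300 = 285285 - 300 = 284985$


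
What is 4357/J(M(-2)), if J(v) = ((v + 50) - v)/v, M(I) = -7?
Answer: -30499/50 ≈ -609.98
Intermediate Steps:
J(v) = 50/v (J(v) = ((50 + v) - v)/v = 50/v)
4357/J(M(-2)) = 4357/((50/(-7))) = 4357/((50*(-⅐))) = 4357/(-50/7) = 4357*(-7/50) = -30499/50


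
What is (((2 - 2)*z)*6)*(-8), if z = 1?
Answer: 0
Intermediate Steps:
(((2 - 2)*z)*6)*(-8) = (((2 - 2)*1)*6)*(-8) = ((0*1)*6)*(-8) = (0*6)*(-8) = 0*(-8) = 0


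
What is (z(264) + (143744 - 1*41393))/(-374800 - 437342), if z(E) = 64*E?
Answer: -39749/270714 ≈ -0.14683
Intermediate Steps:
(z(264) + (143744 - 1*41393))/(-374800 - 437342) = (64*264 + (143744 - 1*41393))/(-374800 - 437342) = (16896 + (143744 - 41393))/(-812142) = (16896 + 102351)*(-1/812142) = 119247*(-1/812142) = -39749/270714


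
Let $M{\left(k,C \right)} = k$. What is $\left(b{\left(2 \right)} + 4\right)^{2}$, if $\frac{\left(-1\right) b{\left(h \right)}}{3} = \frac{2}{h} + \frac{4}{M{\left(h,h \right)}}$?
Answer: $25$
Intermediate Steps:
$b{\left(h \right)} = - \frac{18}{h}$ ($b{\left(h \right)} = - 3 \left(\frac{2}{h} + \frac{4}{h}\right) = - 3 \frac{6}{h} = - \frac{18}{h}$)
$\left(b{\left(2 \right)} + 4\right)^{2} = \left(- \frac{18}{2} + 4\right)^{2} = \left(\left(-18\right) \frac{1}{2} + 4\right)^{2} = \left(-9 + 4\right)^{2} = \left(-5\right)^{2} = 25$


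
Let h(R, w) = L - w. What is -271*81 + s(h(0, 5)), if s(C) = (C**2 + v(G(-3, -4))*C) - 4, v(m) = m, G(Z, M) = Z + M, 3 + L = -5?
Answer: -21695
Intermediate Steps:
L = -8 (L = -3 - 5 = -8)
G(Z, M) = M + Z
h(R, w) = -8 - w
s(C) = -4 + C**2 - 7*C (s(C) = (C**2 + (-4 - 3)*C) - 4 = (C**2 - 7*C) - 4 = -4 + C**2 - 7*C)
-271*81 + s(h(0, 5)) = -271*81 + (-4 + (-8 - 1*5)**2 - 7*(-8 - 1*5)) = -21951 + (-4 + (-8 - 5)**2 - 7*(-8 - 5)) = -21951 + (-4 + (-13)**2 - 7*(-13)) = -21951 + (-4 + 169 + 91) = -21951 + 256 = -21695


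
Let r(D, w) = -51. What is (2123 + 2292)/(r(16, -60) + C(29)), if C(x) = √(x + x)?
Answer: -225165/2543 - 4415*√58/2543 ≈ -101.77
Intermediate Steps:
C(x) = √2*√x (C(x) = √(2*x) = √2*√x)
(2123 + 2292)/(r(16, -60) + C(29)) = (2123 + 2292)/(-51 + √2*√29) = 4415/(-51 + √58)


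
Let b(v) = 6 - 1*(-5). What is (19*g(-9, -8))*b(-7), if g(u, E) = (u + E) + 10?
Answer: -1463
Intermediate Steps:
b(v) = 11 (b(v) = 6 + 5 = 11)
g(u, E) = 10 + E + u (g(u, E) = (E + u) + 10 = 10 + E + u)
(19*g(-9, -8))*b(-7) = (19*(10 - 8 - 9))*11 = (19*(-7))*11 = -133*11 = -1463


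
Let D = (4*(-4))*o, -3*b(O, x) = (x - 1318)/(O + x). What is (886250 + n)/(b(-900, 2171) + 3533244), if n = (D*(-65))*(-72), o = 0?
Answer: 3379271250/13472258519 ≈ 0.25083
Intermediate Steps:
b(O, x) = -(-1318 + x)/(3*(O + x)) (b(O, x) = -(x - 1318)/(3*(O + x)) = -(-1318 + x)/(3*(O + x)))
D = 0 (D = (4*(-4))*0 = -16*0 = 0)
n = 0 (n = (0*(-65))*(-72) = 0*(-72) = 0)
(886250 + n)/(b(-900, 2171) + 3533244) = (886250 + 0)/((1318 - 1*2171)/(3*(-900 + 2171)) + 3533244) = 886250/((1/3)*(1318 - 2171)/1271 + 3533244) = 886250/((1/3)*(1/1271)*(-853) + 3533244) = 886250/(-853/3813 + 3533244) = 886250/(13472258519/3813) = 886250*(3813/13472258519) = 3379271250/13472258519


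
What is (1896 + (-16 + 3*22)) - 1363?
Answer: 583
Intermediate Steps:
(1896 + (-16 + 3*22)) - 1363 = (1896 + (-16 + 66)) - 1363 = (1896 + 50) - 1363 = 1946 - 1363 = 583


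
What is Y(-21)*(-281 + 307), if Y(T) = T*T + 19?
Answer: 11960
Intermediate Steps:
Y(T) = 19 + T² (Y(T) = T² + 19 = 19 + T²)
Y(-21)*(-281 + 307) = (19 + (-21)²)*(-281 + 307) = (19 + 441)*26 = 460*26 = 11960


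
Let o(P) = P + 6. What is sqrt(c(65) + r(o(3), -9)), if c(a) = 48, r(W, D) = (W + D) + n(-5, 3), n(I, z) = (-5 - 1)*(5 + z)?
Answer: 0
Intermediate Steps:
n(I, z) = -30 - 6*z (n(I, z) = -6*(5 + z) = -30 - 6*z)
o(P) = 6 + P
r(W, D) = -48 + D + W (r(W, D) = (W + D) + (-30 - 6*3) = (D + W) + (-30 - 18) = (D + W) - 48 = -48 + D + W)
sqrt(c(65) + r(o(3), -9)) = sqrt(48 + (-48 - 9 + (6 + 3))) = sqrt(48 + (-48 - 9 + 9)) = sqrt(48 - 48) = sqrt(0) = 0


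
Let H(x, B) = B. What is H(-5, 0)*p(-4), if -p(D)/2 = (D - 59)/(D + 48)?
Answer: 0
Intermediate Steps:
p(D) = -2*(-59 + D)/(48 + D) (p(D) = -2*(D - 59)/(D + 48) = -2*(-59 + D)/(48 + D))
H(-5, 0)*p(-4) = 0*(2*(59 - 1*(-4))/(48 - 4)) = 0*(2*(59 + 4)/44) = 0*(2*(1/44)*63) = 0*(63/22) = 0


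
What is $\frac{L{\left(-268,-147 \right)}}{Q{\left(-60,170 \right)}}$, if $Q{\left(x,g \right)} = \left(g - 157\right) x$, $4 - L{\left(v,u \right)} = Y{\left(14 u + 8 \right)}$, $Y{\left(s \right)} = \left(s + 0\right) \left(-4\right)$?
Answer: $\frac{683}{65} \approx 10.508$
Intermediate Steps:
$Y{\left(s \right)} = - 4 s$ ($Y{\left(s \right)} = s \left(-4\right) = - 4 s$)
$L{\left(v,u \right)} = 36 + 56 u$ ($L{\left(v,u \right)} = 4 - - 4 \left(14 u + 8\right) = 4 - - 4 \left(8 + 14 u\right) = 4 - \left(-32 - 56 u\right) = 4 + \left(32 + 56 u\right) = 36 + 56 u$)
$Q{\left(x,g \right)} = x \left(-157 + g\right)$ ($Q{\left(x,g \right)} = \left(g - 157\right) x = \left(-157 + g\right) x = x \left(-157 + g\right)$)
$\frac{L{\left(-268,-147 \right)}}{Q{\left(-60,170 \right)}} = \frac{36 + 56 \left(-147\right)}{\left(-60\right) \left(-157 + 170\right)} = \frac{36 - 8232}{\left(-60\right) 13} = - \frac{8196}{-780} = \left(-8196\right) \left(- \frac{1}{780}\right) = \frac{683}{65}$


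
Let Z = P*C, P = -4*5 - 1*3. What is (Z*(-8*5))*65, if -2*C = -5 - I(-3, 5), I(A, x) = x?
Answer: 299000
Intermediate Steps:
P = -23 (P = -20 - 3 = -23)
C = 5 (C = -(-5 - 1*5)/2 = -(-5 - 5)/2 = -1/2*(-10) = 5)
Z = -115 (Z = -23*5 = -115)
(Z*(-8*5))*65 = -(-920)*5*65 = -115*(-40)*65 = 4600*65 = 299000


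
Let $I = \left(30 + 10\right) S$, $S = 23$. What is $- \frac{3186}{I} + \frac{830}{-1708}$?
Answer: $- \frac{775661}{196420} \approx -3.949$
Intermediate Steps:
$I = 920$ ($I = \left(30 + 10\right) 23 = 40 \cdot 23 = 920$)
$- \frac{3186}{I} + \frac{830}{-1708} = - \frac{3186}{920} + \frac{830}{-1708} = \left(-3186\right) \frac{1}{920} + 830 \left(- \frac{1}{1708}\right) = - \frac{1593}{460} - \frac{415}{854} = - \frac{775661}{196420}$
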